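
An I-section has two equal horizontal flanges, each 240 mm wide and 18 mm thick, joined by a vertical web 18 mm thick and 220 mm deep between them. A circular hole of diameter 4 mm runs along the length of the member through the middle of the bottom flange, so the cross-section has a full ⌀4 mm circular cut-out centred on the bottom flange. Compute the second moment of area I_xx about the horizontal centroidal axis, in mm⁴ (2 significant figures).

Decompose the section into non-overlapping parts with the origin at the bottom-left of its bounding rectangle.
Bottom flange: 240 × 18, A = 4 320 mm², y = 9 mm, Ī = 116 640 mm⁴.
Web: 18 × 220, A = 3 960 mm², y = 128 mm, Ī = 15 972 000 mm⁴.
Top flange: 240 × 18, A = 4 320 mm², y = 247 mm, Ī = 116 640 mm⁴.
Hole (subtracted): ⌀4, A = 12.57 mm², y = 9 mm, Ī = 12.57 mm⁴.
Centroid: ȳ = ΣA·y / ΣA = 128.1 mm.
Transfer each piece to the horizontal centroidal axis using Ī + A·d² with d = y − 128.1:
  bottom flange: d = -119.1 mm → contributes +61 414 367 mm⁴
  web: d = -0.1188 mm → contributes +15 972 056 mm⁴
  top flange: d = 118.9 mm → contributes +61 170 075 mm⁴
  hole: d = -119.1 mm → contributes −178 320 mm⁴
Total I = 138 378 177 mm⁴.

I_xx ≈ 1.4 × 10⁸ mm⁴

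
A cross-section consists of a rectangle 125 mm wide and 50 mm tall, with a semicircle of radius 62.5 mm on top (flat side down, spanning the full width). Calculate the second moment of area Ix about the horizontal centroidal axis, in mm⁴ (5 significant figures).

Split into non-overlapping primitives; take the origin at the lower-left of the bounding box.
Rectangular body: 125 × 50, A = 6 250 mm², y = 25 mm, Ī = 1 302 083 mm⁴.
Semicircular cap: semicircle r = 62.5, A = 6135.923 mm², y = 76.52582 mm, Ī = 1 674 758 mm⁴.
Centroid: ȳ = ΣA·y / ΣA = 50.52563 mm.
Transfer each piece to the horizontal centroidal axis using Ī + A·d² with d = y − 50.52563:
  rectangular body: d = -25.52563 mm → contributes +5 374 320 mm⁴
  semicircular cap: d = 26.00019 mm → contributes +5 822 704 mm⁴
Total I = 11 197 024 mm⁴.

Ix ≈ 1.1197 × 10⁷ mm⁴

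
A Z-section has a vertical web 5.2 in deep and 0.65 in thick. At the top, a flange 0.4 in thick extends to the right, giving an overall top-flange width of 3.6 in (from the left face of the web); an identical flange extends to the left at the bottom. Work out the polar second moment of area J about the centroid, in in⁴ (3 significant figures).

Decompose the section into non-overlapping parts with the origin at the bottom-left of its bounding rectangle.
Web: 0.65 × 5.2, A = 3.38 in², y = 2.6 in, Ī = 7.6163 in⁴.
Top flange (beyond web): 2.95 × 0.4, A = 1.18 in², y = 5 in, Ī = 0.015733 in⁴.
Bottom flange (beyond web): 2.95 × 0.4, A = 1.18 in², y = 0.2 in, Ī = 0.015733 in⁴.
Centroid: ȳ = ΣA·y / ΣA = 2.6 in.
Transfer each piece to the centroidal x-axis using Ī + A·d² with d = y − 2.6:
  web: d = 0 in → contributes +7.6163 in⁴
  top flange (beyond web): d = 2.4 in → contributes +6.8125 in⁴
  bottom flange (beyond web): d = -2.4 in → contributes +6.8125 in⁴
Total I = 21.241 in⁴.
For the y-axis: x̄ = 3.275 in.
Repeating about the centroidal y-axis gives I_y = 9.4769 in⁴.
Polar second moment: J = I_x + I_y = 30.718 in⁴.

J ≈ 30.7 in⁴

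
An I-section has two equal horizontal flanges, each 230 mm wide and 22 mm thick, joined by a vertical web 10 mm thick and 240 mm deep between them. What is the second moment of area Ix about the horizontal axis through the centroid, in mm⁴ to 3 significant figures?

Treat the section as a set of non-overlapping primitives; coordinates are from the bounding-box lower-left.
Bottom flange: 230 × 22, A = 5 060 mm², y = 11 mm, Ī = 204 087 mm⁴.
Web: 10 × 240, A = 2 400 mm², y = 142 mm, Ī = 11 520 000 mm⁴.
Top flange: 230 × 22, A = 5 060 mm², y = 273 mm, Ī = 204 087 mm⁴.
By symmetry the centroid is at mid-height, ȳ = 142 mm.
Transfer each piece to the horizontal axis through the centroid using Ī + A·d² with d = y − 142:
  bottom flange: d = -131 mm → contributes +87 038 747 mm⁴
  web: d = 0 mm → contributes +11 520 000 mm⁴
  top flange: d = 131 mm → contributes +87 038 747 mm⁴
Total I = 185 597 493 mm⁴.

Ix ≈ 1.86 × 10⁸ mm⁴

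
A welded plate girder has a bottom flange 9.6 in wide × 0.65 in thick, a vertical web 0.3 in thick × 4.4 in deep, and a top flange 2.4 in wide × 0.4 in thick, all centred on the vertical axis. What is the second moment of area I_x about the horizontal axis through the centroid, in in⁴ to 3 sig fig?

I_x ≈ 26.4 in⁴

Decompose the section into non-overlapping parts with the origin at the bottom-left of its bounding rectangle.
Bottom plate: 9.6 × 0.65, A = 6.24 in², y = 0.325 in, Ī = 0.2197 in⁴.
Web plate: 0.3 × 4.4, A = 1.32 in², y = 2.85 in, Ī = 2.1296 in⁴.
Top plate: 2.4 × 0.4, A = 0.96 in², y = 5.25 in, Ī = 0.0128 in⁴.
Centroid: ȳ = ΣA·y / ΣA = 1.2711 in.
Transfer each piece to the horizontal axis through the centroid using Ī + A·d² with d = y − 1.2711:
  bottom plate: d = -0.94613 in → contributes +5.8055 in⁴
  web plate: d = 1.5789 in → contributes +5.4201 in⁴
  top plate: d = 3.9789 in → contributes +15.211 in⁴
Total I = 26.437 in⁴.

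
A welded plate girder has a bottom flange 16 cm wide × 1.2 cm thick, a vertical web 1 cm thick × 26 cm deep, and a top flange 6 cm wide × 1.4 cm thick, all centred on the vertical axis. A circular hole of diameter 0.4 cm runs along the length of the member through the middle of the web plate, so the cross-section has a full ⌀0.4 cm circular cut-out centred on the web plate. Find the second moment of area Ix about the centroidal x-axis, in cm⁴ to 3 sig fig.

Ix ≈ 6200 cm⁴

Split into non-overlapping primitives; take the origin at the lower-left of the bounding box.
Bottom plate: 16 × 1.2, A = 19.2 cm², y = 0.6 cm, Ī = 2.304 cm⁴.
Web plate: 1 × 26, A = 26 cm², y = 14.2 cm, Ī = 1464.7 cm⁴.
Top plate: 6 × 1.4, A = 8.4 cm², y = 27.9 cm, Ī = 1.372 cm⁴.
Hole (subtracted): ⌀0.4, A = 0.12566 cm², y = 14.2 cm, Ī = 0.0012566 cm⁴.
Centroid: ȳ = ΣA·y / ΣA = 11.469 cm.
Transfer each piece to the centroidal x-axis using Ī + A·d² with d = y − 11.469:
  bottom plate: d = -10.869 cm → contributes +2270.5 cm⁴
  web plate: d = 2.731 cm → contributes +1658.6 cm⁴
  top plate: d = 16.431 cm → contributes +2269.2 cm⁴
  hole: d = 2.731 cm → contributes −0.93852 cm⁴
Total I = 6197.3 cm⁴.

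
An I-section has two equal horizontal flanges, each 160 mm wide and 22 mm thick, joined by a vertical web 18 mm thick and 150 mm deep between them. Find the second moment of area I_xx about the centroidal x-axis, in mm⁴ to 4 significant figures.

I_xx ≈ 5.741 × 10⁷ mm⁴

Decompose the section into non-overlapping parts with the origin at the bottom-left of its bounding rectangle.
Bottom flange: 160 × 22, A = 3 520 mm², y = 11 mm, Ī = 141 973 mm⁴.
Web: 18 × 150, A = 2 700 mm², y = 97 mm, Ī = 5 062 500 mm⁴.
Top flange: 160 × 22, A = 3 520 mm², y = 183 mm, Ī = 141 973 mm⁴.
By symmetry the centroid is at mid-height, ȳ = 97 mm.
Transfer each piece to the centroidal x-axis using Ī + A·d² with d = y − 97:
  bottom flange: d = -86 mm → contributes +26 175 893 mm⁴
  web: d = 0 mm → contributes +5 062 500 mm⁴
  top flange: d = 86 mm → contributes +26 175 893 mm⁴
Total I = 57 414 287 mm⁴.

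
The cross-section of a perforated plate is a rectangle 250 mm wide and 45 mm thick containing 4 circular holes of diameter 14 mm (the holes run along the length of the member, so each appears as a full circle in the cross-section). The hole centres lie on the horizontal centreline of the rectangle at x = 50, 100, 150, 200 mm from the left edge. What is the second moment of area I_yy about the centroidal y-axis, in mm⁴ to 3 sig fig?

I_yy ≈ 5.67 × 10⁷ mm⁴

Break the section into simple shapes (no overlaps), measuring from the bottom-left corner of the bounding box.
Plate: 250 × 45, A = 11 250 mm², x = 125 mm, Ī = 58 593 750 mm⁴.
Hole 1 (subtracted): ⌀14, A = 153.94 mm², x = 50 mm, Ī = 1885.7 mm⁴.
Hole 2 (subtracted): ⌀14, A = 153.94 mm², x = 100 mm, Ī = 1885.7 mm⁴.
Hole 3 (subtracted): ⌀14, A = 153.94 mm², x = 150 mm, Ī = 1885.7 mm⁴.
Hole 4 (subtracted): ⌀14, A = 153.94 mm², x = 200 mm, Ī = 1885.7 mm⁴.
By symmetry the centroid is at mid-width, x̄ = 125 mm.
Transfer each piece to the centroidal y-axis using Ī + A·d² with d = x − 125:
  plate: d = 0 mm → contributes +58 593 750 mm⁴
  hole 1: d = -75 mm → contributes −867 787 mm⁴
  hole 2: d = -25 mm → contributes −98 097 mm⁴
  hole 3: d = 25 mm → contributes −98 097 mm⁴
  hole 4: d = 75 mm → contributes −867 787 mm⁴
Total I = 56 661 982 mm⁴.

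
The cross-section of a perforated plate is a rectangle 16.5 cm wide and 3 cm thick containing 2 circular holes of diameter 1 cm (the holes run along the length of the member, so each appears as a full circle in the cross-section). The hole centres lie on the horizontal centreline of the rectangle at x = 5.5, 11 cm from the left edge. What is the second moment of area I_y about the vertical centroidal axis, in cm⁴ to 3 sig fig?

Decompose the section into non-overlapping parts with the origin at the bottom-left of its bounding rectangle.
Plate: 16.5 × 3, A = 49.5 cm², x = 8.25 cm, Ī = 1 123 cm⁴.
Hole 1 (subtracted): ⌀1, A = 0.7854 cm², x = 5.5 cm, Ī = 0.049087 cm⁴.
Hole 2 (subtracted): ⌀1, A = 0.7854 cm², x = 11 cm, Ī = 0.049087 cm⁴.
By symmetry the centroid is at mid-width, x̄ = 8.25 cm.
Transfer each piece to the vertical centroidal axis using Ī + A·d² with d = x − 8.25:
  plate: d = 0 cm → contributes +1 123 cm⁴
  hole 1: d = -2.75 cm → contributes −5.9887 cm⁴
  hole 2: d = 2.75 cm → contributes −5.9887 cm⁴
Total I = 1111.1 cm⁴.

I_y ≈ 1110 cm⁴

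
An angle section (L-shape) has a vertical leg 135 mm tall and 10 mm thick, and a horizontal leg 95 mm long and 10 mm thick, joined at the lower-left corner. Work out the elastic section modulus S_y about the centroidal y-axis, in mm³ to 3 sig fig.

Decompose the section into non-overlapping parts with the origin at the bottom-left of its bounding rectangle.
Vertical leg: 10 × 135, A = 1 350 mm², x = 5 mm, Ī = 11 250 mm⁴.
Horizontal leg (remainder): 85 × 10, A = 850 mm², x = 52.5 mm, Ī = 511 771 mm⁴.
Centroid: x̄ = ΣA·x / ΣA = 23.352 mm.
Transfer each piece to the centroidal y-axis using Ī + A·d² with d = x − 23.352:
  vertical leg: d = -18.352 mm → contributes +465 938 mm⁴
  horizontal leg (remainder): d = 29.148 mm → contributes +1 233 922 mm⁴
Total I = 1 699 860 mm⁴.
Extreme fibre distance c = 71.648 mm; S = I/c = 23 725 mm³.

S_y ≈ 2.37 × 10⁴ mm³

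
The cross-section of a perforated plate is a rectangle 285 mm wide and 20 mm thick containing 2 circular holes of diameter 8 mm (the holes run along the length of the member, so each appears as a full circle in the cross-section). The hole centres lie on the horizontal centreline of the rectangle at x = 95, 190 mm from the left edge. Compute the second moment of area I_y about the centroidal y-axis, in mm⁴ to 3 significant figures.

Treat the section as a set of non-overlapping primitives; coordinates are from the bounding-box lower-left.
Plate: 285 × 20, A = 5 700 mm², x = 142.5 mm, Ī = 38 581 875 mm⁴.
Hole 1 (subtracted): ⌀8, A = 50.265 mm², x = 95 mm, Ī = 201.06 mm⁴.
Hole 2 (subtracted): ⌀8, A = 50.265 mm², x = 190 mm, Ī = 201.06 mm⁴.
By symmetry the centroid is at mid-width, x̄ = 142.5 mm.
Transfer each piece to the centroidal y-axis using Ī + A·d² with d = x − 142.5:
  plate: d = 0 mm → contributes +38 581 875 mm⁴
  hole 1: d = -47.5 mm → contributes −113 613 mm⁴
  hole 2: d = 47.5 mm → contributes −113 613 mm⁴
Total I = 38 354 650 mm⁴.

I_y ≈ 3.84 × 10⁷ mm⁴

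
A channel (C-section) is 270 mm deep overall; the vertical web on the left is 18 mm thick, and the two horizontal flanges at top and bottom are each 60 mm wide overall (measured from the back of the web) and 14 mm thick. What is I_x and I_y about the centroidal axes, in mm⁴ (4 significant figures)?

I_x ≈ 4.881 × 10⁷ mm⁴, I_y ≈ 1.156 × 10⁶ mm⁴

Treat the section as a set of non-overlapping primitives; coordinates are from the bounding-box lower-left.
Web: 18 × 270, A = 4 860 mm², y = 135 mm, Ī = 29 524 500 mm⁴.
Top flange (beyond web): 42 × 14, A = 588 mm², y = 263 mm, Ī = 9 604 mm⁴.
Bottom flange (beyond web): 42 × 14, A = 588 mm², y = 7 mm, Ī = 9 604 mm⁴.
By symmetry the centroid is at mid-height, ȳ = 135 mm.
Transfer each piece to the centroidal x-axis using Ī + A·d² with d = y − 135:
  web: d = 0 mm → contributes +29 524 500 mm⁴
  top flange (beyond web): d = 128 mm → contributes +9 643 396 mm⁴
  bottom flange (beyond web): d = -128 mm → contributes +9 643 396 mm⁴
Total I = 48 811 292 mm⁴.
For the y-axis: x̄ = 14.8449 mm.
Repeating about the centroidal y-axis gives I_y = 1 156 283 mm⁴.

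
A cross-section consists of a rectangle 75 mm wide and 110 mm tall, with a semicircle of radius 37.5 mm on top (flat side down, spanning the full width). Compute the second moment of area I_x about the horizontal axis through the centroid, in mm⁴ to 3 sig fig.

Decompose the section into non-overlapping parts with the origin at the bottom-left of its bounding rectangle.
Rectangular body: 75 × 110, A = 8 250 mm², y = 55 mm, Ī = 8 318 750 mm⁴.
Semicircular cap: semicircle r = 37.5, A = 2208.9 mm², y = 125.92 mm, Ī = 217 049 mm⁴.
Centroid: ȳ = ΣA·y / ΣA = 69.977 mm.
Transfer each piece to the horizontal axis through the centroid using Ī + A·d² with d = y − 69.977:
  rectangular body: d = -14.977 mm → contributes +10 169 409 mm⁴
  semicircular cap: d = 55.938 mm → contributes +7 128 955 mm⁴
Total I = 17 298 364 mm⁴.

I_x ≈ 1.73 × 10⁷ mm⁴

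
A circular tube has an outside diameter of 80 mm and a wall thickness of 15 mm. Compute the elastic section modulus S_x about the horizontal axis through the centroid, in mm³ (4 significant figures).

Break the section into simple shapes (no overlaps), measuring from the bottom-left corner of the bounding box.
Outer circle: ⌀80, A = 5026.55 mm², y = 40 mm, Ī = 2 010 619 mm⁴.
Bore (subtracted): ⌀50, A = 1963.5 mm², y = 40 mm, Ī = 306 796 mm⁴.
By symmetry the centroid is at mid-height, ȳ = 40 mm.
All pieces are centred on the horizontal axis through the centroid, so I = ΣĪ (holes subtracted) = 1 703 823 mm⁴.
Extreme fibre distance c = 40 mm; S = I/c = 42595.6 mm³.

S_x ≈ 4.260 × 10⁴ mm³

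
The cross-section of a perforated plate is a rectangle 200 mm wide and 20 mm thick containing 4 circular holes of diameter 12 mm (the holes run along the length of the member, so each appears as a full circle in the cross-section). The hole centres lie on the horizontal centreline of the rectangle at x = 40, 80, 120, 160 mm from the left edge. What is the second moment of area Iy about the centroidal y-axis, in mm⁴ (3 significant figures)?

Iy ≈ 1.24 × 10⁷ mm⁴

Break the section into simple shapes (no overlaps), measuring from the bottom-left corner of the bounding box.
Plate: 200 × 20, A = 4 000 mm², x = 100 mm, Ī = 13 333 333 mm⁴.
Hole 1 (subtracted): ⌀12, A = 113.1 mm², x = 40 mm, Ī = 1017.9 mm⁴.
Hole 2 (subtracted): ⌀12, A = 113.1 mm², x = 80 mm, Ī = 1017.9 mm⁴.
Hole 3 (subtracted): ⌀12, A = 113.1 mm², x = 120 mm, Ī = 1017.9 mm⁴.
Hole 4 (subtracted): ⌀12, A = 113.1 mm², x = 160 mm, Ī = 1017.9 mm⁴.
By symmetry the centroid is at mid-width, x̄ = 100 mm.
Transfer each piece to the centroidal y-axis using Ī + A·d² with d = x − 100:
  plate: d = 0 mm → contributes +13 333 333 mm⁴
  hole 1: d = -60 mm → contributes −408 168 mm⁴
  hole 2: d = -20 mm → contributes −46 257 mm⁴
  hole 3: d = 20 mm → contributes −46 257 mm⁴
  hole 4: d = 60 mm → contributes −408 168 mm⁴
Total I = 12 424 483 mm⁴.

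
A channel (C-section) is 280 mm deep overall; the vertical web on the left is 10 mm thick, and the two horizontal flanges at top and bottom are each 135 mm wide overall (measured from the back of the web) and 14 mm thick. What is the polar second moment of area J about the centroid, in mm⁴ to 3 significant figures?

J ≈ 9.19 × 10⁷ mm⁴

Break the section into simple shapes (no overlaps), measuring from the bottom-left corner of the bounding box.
Web: 10 × 280, A = 2 800 mm², y = 140 mm, Ī = 18 293 333 mm⁴.
Top flange (beyond web): 125 × 14, A = 1 750 mm², y = 273 mm, Ī = 28 583 mm⁴.
Bottom flange (beyond web): 125 × 14, A = 1 750 mm², y = 7 mm, Ī = 28 583 mm⁴.
By symmetry the centroid is at mid-height, ȳ = 140 mm.
Transfer each piece to the centroidal x-axis using Ī + A·d² with d = y − 140:
  web: d = 0 mm → contributes +18 293 333 mm⁴
  top flange (beyond web): d = 133 mm → contributes +30 984 333 mm⁴
  bottom flange (beyond web): d = -133 mm → contributes +30 984 333 mm⁴
Total I = 80 262 000 mm⁴.
For the y-axis: x̄ = 42.5 mm.
Repeating about the centroidal y-axis gives I_y = 11 668 125 mm⁴.
Polar second moment: J = I_x + I_y = 91 930 125 mm⁴.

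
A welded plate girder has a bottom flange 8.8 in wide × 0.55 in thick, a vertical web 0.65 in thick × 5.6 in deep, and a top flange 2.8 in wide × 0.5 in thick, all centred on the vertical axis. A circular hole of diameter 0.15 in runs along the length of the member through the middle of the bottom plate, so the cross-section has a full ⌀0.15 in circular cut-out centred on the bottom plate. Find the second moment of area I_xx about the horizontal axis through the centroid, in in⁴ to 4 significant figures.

I_xx ≈ 56.98 in⁴

Decompose the section into non-overlapping parts with the origin at the bottom-left of its bounding rectangle.
Bottom plate: 8.8 × 0.55, A = 4.84 in², y = 0.275 in, Ī = 0.122008 in⁴.
Web plate: 0.65 × 5.6, A = 3.64 in², y = 3.35 in, Ī = 9.51253 in⁴.
Top plate: 2.8 × 0.5, A = 1.4 in², y = 6.4 in, Ī = 0.0291667 in⁴.
Hole (subtracted): ⌀0.15, A = 0.0176715 in², y = 0.275 in, Ī = 0.0000248505 in⁴.
Centroid: ȳ = ΣA·y / ΣA = 2.27939 in.
Transfer each piece to the horizontal axis through the centroid using Ī + A·d² with d = y − 2.27939:
  bottom plate: d = -2.00439 in → contributes +19.5672 in⁴
  web plate: d = 1.07061 in → contributes +13.6847 in⁴
  top plate: d = 4.12061 in → contributes +23.8003 in⁴
  hole: d = -2.00439 in → contributes −0.0710217 in⁴
Total I = 56.9812 in⁴.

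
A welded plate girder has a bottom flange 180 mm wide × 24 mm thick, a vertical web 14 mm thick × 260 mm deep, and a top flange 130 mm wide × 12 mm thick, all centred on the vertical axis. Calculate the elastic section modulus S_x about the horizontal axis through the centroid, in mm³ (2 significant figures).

S_x ≈ 6.5 × 10⁵ mm³

Split into non-overlapping primitives; take the origin at the lower-left of the bounding box.
Bottom plate: 180 × 24, A = 4 320 mm², y = 12 mm, Ī = 207 360 mm⁴.
Web plate: 14 × 260, A = 3 640 mm², y = 154 mm, Ī = 20 505 333 mm⁴.
Top plate: 130 × 12, A = 1 560 mm², y = 290 mm, Ī = 18 720 mm⁴.
Centroid: ȳ = ΣA·y / ΣA = 111.8 mm.
Transfer each piece to the horizontal axis through the centroid using Ī + A·d² with d = y − 111.8:
  bottom plate: d = -99.85 mm → contributes +43 276 770 mm⁴
  web plate: d = 42.15 mm → contributes +26 972 626 mm⁴
  top plate: d = 178.2 mm → contributes +49 529 800 mm⁴
Total I = 119 779 196 mm⁴.
Extreme fibre distance c = 184.2 mm; S = I/c = 650 439 mm³.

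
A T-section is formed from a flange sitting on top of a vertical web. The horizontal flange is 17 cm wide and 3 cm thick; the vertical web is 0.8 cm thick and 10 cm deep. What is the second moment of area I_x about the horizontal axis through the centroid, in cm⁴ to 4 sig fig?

Treat the section as a set of non-overlapping primitives; coordinates are from the bounding-box lower-left.
Flange: 17 × 3, A = 51 cm², y = 11.5 cm, Ī = 38.25 cm⁴.
Web: 0.8 × 10, A = 8 cm², y = 5 cm, Ī = 66.6667 cm⁴.
Centroid: ȳ = ΣA·y / ΣA = 10.6186 cm.
Transfer each piece to the horizontal axis through the centroid using Ī + A·d² with d = y − 10.6186:
  flange: d = 0.881356 cm → contributes +77.8662 cm⁴
  web: d = -5.61864 cm → contributes +319.22 cm⁴
Total I = 397.086 cm⁴.

I_x ≈ 397.1 cm⁴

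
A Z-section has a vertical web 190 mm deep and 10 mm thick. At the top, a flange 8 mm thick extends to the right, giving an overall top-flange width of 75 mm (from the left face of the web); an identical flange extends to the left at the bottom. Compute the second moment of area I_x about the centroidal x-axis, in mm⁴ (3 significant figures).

Break the section into simple shapes (no overlaps), measuring from the bottom-left corner of the bounding box.
Web: 10 × 190, A = 1 900 mm², y = 95 mm, Ī = 5 715 833 mm⁴.
Top flange (beyond web): 65 × 8, A = 520 mm², y = 186 mm, Ī = 2773.3 mm⁴.
Bottom flange (beyond web): 65 × 8, A = 520 mm², y = 4 mm, Ī = 2773.3 mm⁴.
Centroid: ȳ = ΣA·y / ΣA = 95 mm.
Transfer each piece to the centroidal x-axis using Ī + A·d² with d = y − 95:
  web: d = 0 mm → contributes +5 715 833 mm⁴
  top flange (beyond web): d = 91 mm → contributes +4 308 893 mm⁴
  bottom flange (beyond web): d = -91 mm → contributes +4 308 893 mm⁴
Total I = 14 333 620 mm⁴.

I_x ≈ 1.43 × 10⁷ mm⁴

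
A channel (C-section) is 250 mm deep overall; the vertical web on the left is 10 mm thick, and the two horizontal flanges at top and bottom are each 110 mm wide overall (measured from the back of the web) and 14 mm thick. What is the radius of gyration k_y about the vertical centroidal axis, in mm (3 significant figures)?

Treat the section as a set of non-overlapping primitives; coordinates are from the bounding-box lower-left.
Web: 10 × 250, A = 2 500 mm², x = 5 mm, Ī = 20 833 mm⁴.
Top flange (beyond web): 100 × 14, A = 1 400 mm², x = 60 mm, Ī = 1 166 667 mm⁴.
Bottom flange (beyond web): 100 × 14, A = 1 400 mm², x = 60 mm, Ī = 1 166 667 mm⁴.
Centroid: x̄ = ΣA·x / ΣA = 34.057 mm.
Transfer each piece to the vertical centroidal axis using Ī + A·d² with d = x − 34.057:
  web: d = -29.057 mm → contributes +2 131 549 mm⁴
  top flange (beyond web): d = 25.943 mm → contributes +2 108 950 mm⁴
  bottom flange (beyond web): d = 25.943 mm → contributes +2 108 950 mm⁴
Total I = 6 349 450 mm⁴.
Radius of gyration: k = √(I/A) = √(6 349 450 / 5 300) = 34.612 mm.

k_y ≈ 34.6 mm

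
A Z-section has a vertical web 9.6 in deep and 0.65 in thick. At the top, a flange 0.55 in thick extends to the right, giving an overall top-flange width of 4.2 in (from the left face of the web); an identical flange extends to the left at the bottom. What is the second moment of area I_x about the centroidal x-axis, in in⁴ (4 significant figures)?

I_x ≈ 128.0 in⁴

Split into non-overlapping primitives; take the origin at the lower-left of the bounding box.
Web: 0.65 × 9.6, A = 6.24 in², y = 4.8 in, Ī = 47.9232 in⁴.
Top flange (beyond web): 3.55 × 0.55, A = 1.9525 in², y = 9.325 in, Ī = 0.0492193 in⁴.
Bottom flange (beyond web): 3.55 × 0.55, A = 1.9525 in², y = 0.275 in, Ī = 0.0492193 in⁴.
Centroid: ȳ = ΣA·y / ΣA = 4.8 in.
Transfer each piece to the centroidal x-axis using Ī + A·d² with d = y − 4.8:
  web: d = 0 in → contributes +47.9232 in⁴
  top flange (beyond web): d = 4.525 in → contributes +40.0279 in⁴
  bottom flange (beyond web): d = -4.525 in → contributes +40.0279 in⁴
Total I = 127.979 in⁴.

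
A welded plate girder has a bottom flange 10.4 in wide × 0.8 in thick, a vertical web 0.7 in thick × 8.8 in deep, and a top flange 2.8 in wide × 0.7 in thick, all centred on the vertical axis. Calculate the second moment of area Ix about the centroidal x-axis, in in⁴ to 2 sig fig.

Treat the section as a set of non-overlapping primitives; coordinates are from the bounding-box lower-left.
Bottom plate: 10.4 × 0.8, A = 8.32 in², y = 0.4 in, Ī = 0.4437 in⁴.
Web plate: 0.7 × 8.8, A = 6.16 in², y = 5.2 in, Ī = 39.75 in⁴.
Top plate: 2.8 × 0.7, A = 1.96 in², y = 9.95 in, Ī = 0.08003 in⁴.
Centroid: ȳ = ΣA·y / ΣA = 3.337 in.
Transfer each piece to the centroidal x-axis using Ī + A·d² with d = y − 3.337:
  bottom plate: d = -2.937 in → contributes +72.22 in⁴
  web plate: d = 1.863 in → contributes +61.13 in⁴
  top plate: d = 6.613 in → contributes +85.79 in⁴
Total I = 219.1 in⁴.

Ix ≈ 220 in⁴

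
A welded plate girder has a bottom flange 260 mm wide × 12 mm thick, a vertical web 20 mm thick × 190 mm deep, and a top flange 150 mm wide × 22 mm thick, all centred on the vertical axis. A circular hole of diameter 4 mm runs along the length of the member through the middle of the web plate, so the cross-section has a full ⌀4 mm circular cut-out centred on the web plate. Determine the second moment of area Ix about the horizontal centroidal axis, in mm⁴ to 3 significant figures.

Treat the section as a set of non-overlapping primitives; coordinates are from the bounding-box lower-left.
Bottom plate: 260 × 12, A = 3 120 mm², y = 6 mm, Ī = 37 440 mm⁴.
Web plate: 20 × 190, A = 3 800 mm², y = 107 mm, Ī = 11 431 667 mm⁴.
Top plate: 150 × 22, A = 3 300 mm², y = 213 mm, Ī = 133 100 mm⁴.
Hole (subtracted): ⌀4, A = 12.566 mm², y = 107 mm, Ī = 12.566 mm⁴.
Centroid: ȳ = ΣA·y / ΣA = 110.4 mm.
Transfer each piece to the horizontal centroidal axis using Ī + A·d² with d = y − 110.4:
  bottom plate: d = -104.4 mm → contributes +34 041 830 mm⁴
  web plate: d = -3.3975 mm → contributes +11 475 531 mm⁴
  top plate: d = 102.6 mm → contributes +34 873 085 mm⁴
  hole: d = -3.3975 mm → contributes −157.62 mm⁴
Total I = 80 390 288 mm⁴.

Ix ≈ 8.04 × 10⁷ mm⁴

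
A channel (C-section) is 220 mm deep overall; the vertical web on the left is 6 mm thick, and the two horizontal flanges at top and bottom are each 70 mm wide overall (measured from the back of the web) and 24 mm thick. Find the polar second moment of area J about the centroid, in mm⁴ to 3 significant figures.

Decompose the section into non-overlapping parts with the origin at the bottom-left of its bounding rectangle.
Web: 6 × 220, A = 1 320 mm², y = 110 mm, Ī = 5 324 000 mm⁴.
Top flange (beyond web): 64 × 24, A = 1 536 mm², y = 208 mm, Ī = 73 728 mm⁴.
Bottom flange (beyond web): 64 × 24, A = 1 536 mm², y = 12 mm, Ī = 73 728 mm⁴.
By symmetry the centroid is at mid-height, ȳ = 110 mm.
Transfer each piece to the centroidal x-axis using Ī + A·d² with d = y − 110:
  web: d = 0 mm → contributes +5 324 000 mm⁴
  top flange (beyond web): d = 98 mm → contributes +14 825 472 mm⁴
  bottom flange (beyond web): d = -98 mm → contributes +14 825 472 mm⁴
Total I = 34 974 944 mm⁴.
For the y-axis: x̄ = 27.481 mm.
Repeating about the centroidal y-axis gives I_y = 2 183 552 mm⁴.
Polar second moment: J = I_x + I_y = 37 158 496 mm⁴.

J ≈ 3.72 × 10⁷ mm⁴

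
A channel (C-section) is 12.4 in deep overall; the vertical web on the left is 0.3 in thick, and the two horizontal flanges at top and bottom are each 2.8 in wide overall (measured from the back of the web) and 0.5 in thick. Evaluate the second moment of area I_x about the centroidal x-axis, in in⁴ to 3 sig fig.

I_x ≈ 136 in⁴

Break the section into simple shapes (no overlaps), measuring from the bottom-left corner of the bounding box.
Web: 0.3 × 12.4, A = 3.72 in², y = 6.2 in, Ī = 47.666 in⁴.
Top flange (beyond web): 2.5 × 0.5, A = 1.25 in², y = 12.15 in, Ī = 0.026042 in⁴.
Bottom flange (beyond web): 2.5 × 0.5, A = 1.25 in², y = 0.25 in, Ī = 0.026042 in⁴.
By symmetry the centroid is at mid-height, ȳ = 6.2 in.
Transfer each piece to the centroidal x-axis using Ī + A·d² with d = y − 6.2:
  web: d = 0 in → contributes +47.666 in⁴
  top flange (beyond web): d = 5.95 in → contributes +44.279 in⁴
  bottom flange (beyond web): d = -5.95 in → contributes +44.279 in⁴
Total I = 136.22 in⁴.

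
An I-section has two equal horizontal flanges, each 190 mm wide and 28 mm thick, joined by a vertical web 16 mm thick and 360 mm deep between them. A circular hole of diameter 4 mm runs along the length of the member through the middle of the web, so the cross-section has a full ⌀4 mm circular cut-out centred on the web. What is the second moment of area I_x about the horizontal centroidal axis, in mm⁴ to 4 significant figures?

Treat the section as a set of non-overlapping primitives; coordinates are from the bounding-box lower-left.
Bottom flange: 190 × 28, A = 5 320 mm², y = 14 mm, Ī = 347 573 mm⁴.
Web: 16 × 360, A = 5 760 mm², y = 208 mm, Ī = 62 208 000 mm⁴.
Top flange: 190 × 28, A = 5 320 mm², y = 402 mm, Ī = 347 573 mm⁴.
Hole (subtracted): ⌀4, A = 12.5664 mm², y = 208 mm, Ī = 12.5664 mm⁴.
By symmetry the centroid is at mid-height, ȳ = 208 mm.
Transfer each piece to the horizontal centroidal axis using Ī + A·d² with d = y − 208:
  bottom flange: d = -194 mm → contributes +200 571 093 mm⁴
  web: d = 0 mm → contributes +62 208 000 mm⁴
  top flange: d = 194 mm → contributes +200 571 093 mm⁴
  hole: d = 0 mm → contributes −12.5664 mm⁴
Total I = 463 350 174 mm⁴.

I_x ≈ 4.634 × 10⁸ mm⁴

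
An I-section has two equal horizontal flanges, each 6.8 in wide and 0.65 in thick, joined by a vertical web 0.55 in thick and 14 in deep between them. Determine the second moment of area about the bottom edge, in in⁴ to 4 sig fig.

Treat the section as a set of non-overlapping primitives; coordinates are from the bounding-box lower-left.
Bottom flange: 6.8 × 0.65, A = 4.42 in², y = 0.325 in, Ī = 0.155621 in⁴.
Web: 0.55 × 14, A = 7.7 in², y = 7.65 in, Ī = 125.767 in⁴.
Top flange: 6.8 × 0.65, A = 4.42 in², y = 14.975 in, Ī = 0.155621 in⁴.
Transfer each piece to the bottom edge using Ī + A·d² with d = y − 0:
  bottom flange: d = 0.325 in → contributes +0.622483 in⁴
  web: d = 7.65 in → contributes +576.39 in⁴
  top flange: d = 14.975 in → contributes +991.343 in⁴
Total I = 1568.36 in⁴.

I_base ≈ 1568 in⁴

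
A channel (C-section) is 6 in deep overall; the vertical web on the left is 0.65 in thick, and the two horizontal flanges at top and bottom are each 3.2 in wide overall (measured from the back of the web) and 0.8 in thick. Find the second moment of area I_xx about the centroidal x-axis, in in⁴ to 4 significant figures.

Treat the section as a set of non-overlapping primitives; coordinates are from the bounding-box lower-left.
Web: 0.65 × 6, A = 3.9 in², y = 3 in, Ī = 11.7 in⁴.
Top flange (beyond web): 2.55 × 0.8, A = 2.04 in², y = 5.6 in, Ī = 0.1088 in⁴.
Bottom flange (beyond web): 2.55 × 0.8, A = 2.04 in², y = 0.4 in, Ī = 0.1088 in⁴.
By symmetry the centroid is at mid-height, ȳ = 3 in.
Transfer each piece to the centroidal x-axis using Ī + A·d² with d = y − 3:
  web: d = 0 in → contributes +11.7 in⁴
  top flange (beyond web): d = 2.6 in → contributes +13.8992 in⁴
  bottom flange (beyond web): d = -2.6 in → contributes +13.8992 in⁴
Total I = 39.4984 in⁴.

I_xx ≈ 39.50 in⁴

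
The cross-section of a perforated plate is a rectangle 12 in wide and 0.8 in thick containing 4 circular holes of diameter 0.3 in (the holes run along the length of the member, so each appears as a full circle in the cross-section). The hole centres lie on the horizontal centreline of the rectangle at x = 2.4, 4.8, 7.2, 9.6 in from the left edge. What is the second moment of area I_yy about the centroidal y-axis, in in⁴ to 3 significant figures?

I_yy ≈ 113 in⁴

Break the section into simple shapes (no overlaps), measuring from the bottom-left corner of the bounding box.
Plate: 12 × 0.8, A = 9.6 in², x = 6 in, Ī = 115.2 in⁴.
Hole 1 (subtracted): ⌀0.3, A = 0.070686 in², x = 2.4 in, Ī = 0.00039761 in⁴.
Hole 2 (subtracted): ⌀0.3, A = 0.070686 in², x = 4.8 in, Ī = 0.00039761 in⁴.
Hole 3 (subtracted): ⌀0.3, A = 0.070686 in², x = 7.2 in, Ī = 0.00039761 in⁴.
Hole 4 (subtracted): ⌀0.3, A = 0.070686 in², x = 9.6 in, Ī = 0.00039761 in⁴.
By symmetry the centroid is at mid-width, x̄ = 6 in.
Transfer each piece to the centroidal y-axis using Ī + A·d² with d = x − 6:
  plate: d = 0 in → contributes +115.2 in⁴
  hole 1: d = -3.6 in → contributes −0.91649 in⁴
  hole 2: d = -1.2 in → contributes −0.10219 in⁴
  hole 3: d = 1.2 in → contributes −0.10219 in⁴
  hole 4: d = 3.6 in → contributes −0.91649 in⁴
Total I = 113.16 in⁴.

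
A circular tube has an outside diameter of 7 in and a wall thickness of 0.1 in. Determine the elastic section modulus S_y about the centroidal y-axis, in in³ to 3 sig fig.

Decompose the section into non-overlapping parts with the origin at the bottom-left of its bounding rectangle.
Outer circle: ⌀7, A = 38.485 in², x = 3.5 in, Ī = 117.86 in⁴.
Bore (subtracted): ⌀6.8, A = 36.317 in², x = 3.5 in, Ī = 104.96 in⁴.
By symmetry the centroid is at mid-width, x̄ = 3.5 in.
All pieces are centred on the centroidal y-axis, so I = ΣĪ (holes subtracted) = 12.903 in⁴.
Extreme fibre distance c = 3.5 in; S = I/c = 3.6866 in³.

S_y ≈ 3.69 in³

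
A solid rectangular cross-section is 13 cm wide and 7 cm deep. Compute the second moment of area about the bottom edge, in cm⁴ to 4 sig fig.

I_base ≈ 1486 cm⁴

The section: 13 × 7, A = 91 cm², y = 3.5 cm, Ī = 371.583 cm⁴.
Transfer it to the bottom edge using Ī + A·d² with d = y − 0:
  the section: d = 3.5 cm → contributes +1486.33 cm⁴
Total I = 1486.33 cm⁴.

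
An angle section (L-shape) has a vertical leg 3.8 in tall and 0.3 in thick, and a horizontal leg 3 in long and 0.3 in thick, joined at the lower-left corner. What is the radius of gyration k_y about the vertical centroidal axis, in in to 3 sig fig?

k_y ≈ 0.896 in

Decompose the section into non-overlapping parts with the origin at the bottom-left of its bounding rectangle.
Vertical leg: 0.3 × 3.8, A = 1.14 in², x = 0.15 in, Ī = 0.00855 in⁴.
Horizontal leg (remainder): 2.7 × 0.3, A = 0.81 in², x = 1.65 in, Ī = 0.49208 in⁴.
Centroid: x̄ = ΣA·x / ΣA = 0.77308 in.
Transfer each piece to the vertical centroidal axis using Ī + A·d² with d = x − 0.77308:
  vertical leg: d = -0.62308 in → contributes +0.45113 in⁴
  horizontal leg (remainder): d = 0.87692 in → contributes +1.115 in⁴
Total I = 1.5661 in⁴.
Radius of gyration: k = √(I/A) = √(1.5661 / 1.95) = 0.89617 in.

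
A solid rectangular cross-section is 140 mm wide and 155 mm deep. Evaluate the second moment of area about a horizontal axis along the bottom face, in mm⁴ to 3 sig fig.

I_base ≈ 1.74 × 10⁸ mm⁴

The section: 140 × 155, A = 21 700 mm², y = 77.5 mm, Ī = 43 445 208 mm⁴.
Transfer it to the base of the section using Ī + A·d² with d = y − 0:
  the section: d = 77.5 mm → contributes +173 780 833 mm⁴
Total I = 173 780 833 mm⁴.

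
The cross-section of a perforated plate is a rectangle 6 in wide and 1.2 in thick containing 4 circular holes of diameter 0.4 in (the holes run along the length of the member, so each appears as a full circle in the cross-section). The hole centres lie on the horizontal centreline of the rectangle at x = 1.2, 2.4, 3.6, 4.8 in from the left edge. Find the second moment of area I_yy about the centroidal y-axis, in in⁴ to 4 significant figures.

I_yy ≈ 20.69 in⁴

Treat the section as a set of non-overlapping primitives; coordinates are from the bounding-box lower-left.
Plate: 6 × 1.2, A = 7.2 in², x = 3 in, Ī = 21.6 in⁴.
Hole 1 (subtracted): ⌀0.4, A = 0.125664 in², x = 1.2 in, Ī = 0.00125664 in⁴.
Hole 2 (subtracted): ⌀0.4, A = 0.125664 in², x = 2.4 in, Ī = 0.00125664 in⁴.
Hole 3 (subtracted): ⌀0.4, A = 0.125664 in², x = 3.6 in, Ī = 0.00125664 in⁴.
Hole 4 (subtracted): ⌀0.4, A = 0.125664 in², x = 4.8 in, Ī = 0.00125664 in⁴.
By symmetry the centroid is at mid-width, x̄ = 3 in.
Transfer each piece to the centroidal y-axis using Ī + A·d² with d = x − 3:
  plate: d = 0 in → contributes +21.6 in⁴
  hole 1: d = -1.8 in → contributes −0.408407 in⁴
  hole 2: d = -0.6 in → contributes −0.0464956 in⁴
  hole 3: d = 0.6 in → contributes −0.0464956 in⁴
  hole 4: d = 1.8 in → contributes −0.408407 in⁴
Total I = 20.6902 in⁴.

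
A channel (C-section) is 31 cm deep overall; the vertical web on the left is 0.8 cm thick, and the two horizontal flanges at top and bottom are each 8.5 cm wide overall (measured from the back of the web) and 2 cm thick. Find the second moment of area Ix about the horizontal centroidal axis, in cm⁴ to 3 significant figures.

Split into non-overlapping primitives; take the origin at the lower-left of the bounding box.
Web: 0.8 × 31, A = 24.8 cm², y = 15.5 cm, Ī = 1986.1 cm⁴.
Top flange (beyond web): 7.7 × 2, A = 15.4 cm², y = 30 cm, Ī = 5.1333 cm⁴.
Bottom flange (beyond web): 7.7 × 2, A = 15.4 cm², y = 1 cm, Ī = 5.1333 cm⁴.
By symmetry the centroid is at mid-height, ȳ = 15.5 cm.
Transfer each piece to the horizontal centroidal axis using Ī + A·d² with d = y − 15.5:
  web: d = 0 cm → contributes +1986.1 cm⁴
  top flange (beyond web): d = 14.5 cm → contributes +3 243 cm⁴
  bottom flange (beyond web): d = -14.5 cm → contributes +3 243 cm⁴
Total I = 8 472 cm⁴.

Ix ≈ 8470 cm⁴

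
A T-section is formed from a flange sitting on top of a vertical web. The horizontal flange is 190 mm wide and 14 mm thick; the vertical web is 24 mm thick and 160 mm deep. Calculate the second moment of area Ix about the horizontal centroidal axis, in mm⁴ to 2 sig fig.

Ix ≈ 2.0 × 10⁷ mm⁴

Treat the section as a set of non-overlapping primitives; coordinates are from the bounding-box lower-left.
Flange: 190 × 14, A = 2 660 mm², y = 167 mm, Ī = 43 447 mm⁴.
Web: 24 × 160, A = 3 840 mm², y = 80 mm, Ī = 8 192 000 mm⁴.
Centroid: ȳ = ΣA·y / ΣA = 115.6 mm.
Transfer each piece to the horizontal centroidal axis using Ī + A·d² with d = y − 115.6:
  flange: d = 51.4 mm → contributes +7 070 219 mm⁴
  web: d = -35.6 mm → contributes +13 059 504 mm⁴
Total I = 20 129 723 mm⁴.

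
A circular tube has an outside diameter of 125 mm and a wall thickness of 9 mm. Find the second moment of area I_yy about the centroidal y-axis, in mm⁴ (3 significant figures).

I_yy ≈ 5.55 × 10⁶ mm⁴

Break the section into simple shapes (no overlaps), measuring from the bottom-left corner of the bounding box.
Outer circle: ⌀125, A = 12 272 mm², x = 62.5 mm, Ī = 11 984 225 mm⁴.
Bore (subtracted): ⌀107, A = 8 992 mm², x = 62.5 mm, Ī = 6 434 355 mm⁴.
By symmetry the centroid is at mid-width, x̄ = 62.5 mm.
All pieces are centred on the centroidal y-axis, so I = ΣĪ (holes subtracted) = 5 549 870 mm⁴.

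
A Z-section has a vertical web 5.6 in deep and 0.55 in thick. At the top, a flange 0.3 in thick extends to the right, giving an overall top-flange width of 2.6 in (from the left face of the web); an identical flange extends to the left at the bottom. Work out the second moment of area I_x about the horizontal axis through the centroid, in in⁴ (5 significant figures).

Break the section into simple shapes (no overlaps), measuring from the bottom-left corner of the bounding box.
Web: 0.55 × 5.6, A = 3.08 in², y = 2.8 in, Ī = 8.049067 in⁴.
Top flange (beyond web): 2.05 × 0.3, A = 0.615 in², y = 5.45 in, Ī = 0.0046125 in⁴.
Bottom flange (beyond web): 2.05 × 0.3, A = 0.615 in², y = 0.15 in, Ī = 0.0046125 in⁴.
Centroid: ȳ = ΣA·y / ΣA = 2.8 in.
Transfer each piece to the horizontal axis through the centroid using Ī + A·d² with d = y − 2.8:
  web: d = 0 in → contributes +8.049067 in⁴
  top flange (beyond web): d = 2.65 in → contributes +4.32345 in⁴
  bottom flange (beyond web): d = -2.65 in → contributes +4.32345 in⁴
Total I = 16.69597 in⁴.

I_x ≈ 16.696 in⁴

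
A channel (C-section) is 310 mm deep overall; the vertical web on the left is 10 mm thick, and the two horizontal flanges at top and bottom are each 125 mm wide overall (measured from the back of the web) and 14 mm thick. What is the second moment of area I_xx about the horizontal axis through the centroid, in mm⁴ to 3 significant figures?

Decompose the section into non-overlapping parts with the origin at the bottom-left of its bounding rectangle.
Web: 10 × 310, A = 3 100 mm², y = 155 mm, Ī = 24 825 833 mm⁴.
Top flange (beyond web): 115 × 14, A = 1 610 mm², y = 303 mm, Ī = 26 297 mm⁴.
Bottom flange (beyond web): 115 × 14, A = 1 610 mm², y = 7 mm, Ī = 26 297 mm⁴.
By symmetry the centroid is at mid-height, ȳ = 155 mm.
Transfer each piece to the horizontal axis through the centroid using Ī + A·d² with d = y − 155:
  web: d = 0 mm → contributes +24 825 833 mm⁴
  top flange (beyond web): d = 148 mm → contributes +35 291 737 mm⁴
  bottom flange (beyond web): d = -148 mm → contributes +35 291 737 mm⁴
Total I = 95 409 307 mm⁴.

I_xx ≈ 9.54 × 10⁷ mm⁴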